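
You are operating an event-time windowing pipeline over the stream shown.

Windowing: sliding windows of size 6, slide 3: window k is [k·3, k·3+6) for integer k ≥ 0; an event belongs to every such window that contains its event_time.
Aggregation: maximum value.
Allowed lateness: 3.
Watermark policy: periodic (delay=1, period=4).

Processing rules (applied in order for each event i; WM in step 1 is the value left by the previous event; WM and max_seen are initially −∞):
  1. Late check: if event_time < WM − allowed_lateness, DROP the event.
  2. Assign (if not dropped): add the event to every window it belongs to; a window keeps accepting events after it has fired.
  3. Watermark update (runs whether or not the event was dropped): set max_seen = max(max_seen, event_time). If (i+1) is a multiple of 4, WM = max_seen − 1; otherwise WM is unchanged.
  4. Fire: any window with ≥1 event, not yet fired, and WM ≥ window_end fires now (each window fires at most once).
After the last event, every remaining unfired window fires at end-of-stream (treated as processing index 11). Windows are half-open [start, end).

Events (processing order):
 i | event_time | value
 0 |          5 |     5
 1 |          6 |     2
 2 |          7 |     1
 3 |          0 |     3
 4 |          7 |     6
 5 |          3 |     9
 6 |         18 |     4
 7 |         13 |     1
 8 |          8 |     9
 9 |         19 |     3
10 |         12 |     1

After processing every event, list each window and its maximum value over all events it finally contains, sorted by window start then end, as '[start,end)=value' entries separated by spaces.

i=0 t=5 v=5: → [3,9),[0,6); WM=−∞
i=1 t=6 v=2: → [6,12),[3,9); WM=−∞
i=2 t=7 v=1: → [6,12),[3,9); WM=−∞
i=3 t=0 v=3: → [0,6); WM=6; [0,6) fires=5
i=4 t=7 v=6: → [6,12),[3,9); WM=6
i=5 t=3 v=9: → [3,9),[0,6); WM=6
i=6 t=18 v=4: → [18,24),[15,21); WM=6
i=7 t=13 v=1: → [12,18),[9,15); WM=17; [3,9) fires=9 [6,12) fires=6 [9,15) fires=1
i=8 t=8 v=9: DROP (t<17-3); WM=17
i=9 t=19 v=3: → [18,24),[15,21); WM=17
i=10 t=12 v=1: DROP (t<17-3); WM=17

[0,6)=9 [3,9)=9 [6,12)=6 [9,15)=1 [12,18)=1 [15,21)=4 [18,24)=4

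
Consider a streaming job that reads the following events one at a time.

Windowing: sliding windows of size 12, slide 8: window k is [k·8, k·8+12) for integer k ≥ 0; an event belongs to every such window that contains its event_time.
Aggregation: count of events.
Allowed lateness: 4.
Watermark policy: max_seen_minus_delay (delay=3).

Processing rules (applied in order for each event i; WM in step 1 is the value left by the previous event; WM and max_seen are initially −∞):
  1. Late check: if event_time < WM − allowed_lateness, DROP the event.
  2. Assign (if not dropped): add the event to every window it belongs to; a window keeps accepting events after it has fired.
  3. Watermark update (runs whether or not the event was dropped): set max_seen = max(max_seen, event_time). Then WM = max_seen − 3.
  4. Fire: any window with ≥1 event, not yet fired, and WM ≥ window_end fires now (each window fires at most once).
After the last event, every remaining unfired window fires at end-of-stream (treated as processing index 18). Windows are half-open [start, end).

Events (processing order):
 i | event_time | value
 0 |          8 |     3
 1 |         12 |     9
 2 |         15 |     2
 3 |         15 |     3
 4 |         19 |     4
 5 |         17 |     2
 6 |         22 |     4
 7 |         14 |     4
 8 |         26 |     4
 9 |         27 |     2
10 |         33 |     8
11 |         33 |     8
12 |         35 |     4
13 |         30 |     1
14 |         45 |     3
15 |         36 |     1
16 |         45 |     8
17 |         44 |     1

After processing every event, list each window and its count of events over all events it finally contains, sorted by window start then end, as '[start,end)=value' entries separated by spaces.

i=0 t=8 v=3: → [8,20),[0,12); WM=5
i=1 t=12 v=9: → [8,20); WM=9
i=2 t=15 v=2: → [8,20); WM=12; [0,12) fires=1
i=3 t=15 v=3: → [8,20); WM=12
i=4 t=19 v=4: → [16,28),[8,20); WM=16
i=5 t=17 v=2: → [16,28),[8,20); WM=16
i=6 t=22 v=4: → [16,28); WM=19
i=7 t=14 v=4: DROP (t<19-4); WM=19
i=8 t=26 v=4: → [24,36),[16,28); WM=23; [8,20) fires=6
i=9 t=27 v=2: → [24,36),[16,28); WM=24
i=10 t=33 v=8: → [32,44),[24,36); WM=30; [16,28) fires=5
i=11 t=33 v=8: → [32,44),[24,36); WM=30
i=12 t=35 v=4: → [32,44),[24,36); WM=32
i=13 t=30 v=1: → [24,36); WM=32
i=14 t=45 v=3: → [40,52); WM=42; [24,36) fires=6
i=15 t=36 v=1: DROP (t<42-4); WM=42
i=16 t=45 v=8: → [40,52); WM=42
i=17 t=44 v=1: → [40,52); WM=42

[0,12)=1 [8,20)=6 [16,28)=5 [24,36)=6 [32,44)=3 [40,52)=3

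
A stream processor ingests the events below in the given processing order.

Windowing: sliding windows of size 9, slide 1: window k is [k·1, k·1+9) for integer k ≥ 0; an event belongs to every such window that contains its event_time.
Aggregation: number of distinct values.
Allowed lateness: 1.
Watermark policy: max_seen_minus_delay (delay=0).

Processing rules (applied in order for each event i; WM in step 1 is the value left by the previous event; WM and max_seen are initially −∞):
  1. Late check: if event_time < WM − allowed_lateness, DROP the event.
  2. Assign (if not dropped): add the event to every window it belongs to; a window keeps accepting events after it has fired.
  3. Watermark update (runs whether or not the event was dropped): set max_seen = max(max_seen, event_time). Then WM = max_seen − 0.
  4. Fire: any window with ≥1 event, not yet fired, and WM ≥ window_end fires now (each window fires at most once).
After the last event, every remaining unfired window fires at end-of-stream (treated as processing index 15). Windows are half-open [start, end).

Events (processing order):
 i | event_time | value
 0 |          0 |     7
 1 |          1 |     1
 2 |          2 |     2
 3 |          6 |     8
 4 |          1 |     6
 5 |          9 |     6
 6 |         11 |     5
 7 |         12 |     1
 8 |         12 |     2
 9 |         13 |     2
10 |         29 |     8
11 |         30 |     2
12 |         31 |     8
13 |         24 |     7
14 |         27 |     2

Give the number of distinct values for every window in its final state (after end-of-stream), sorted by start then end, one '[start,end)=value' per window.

[0,9)=4 [1,10)=4 [2,11)=3 [3,12)=3 [4,13)=5 [5,14)=5 [6,15)=5 [7,16)=4 [8,17)=4 [9,18)=4 [10,19)=3 [11,20)=3 [12,21)=2 [13,22)=1 [21,30)=1 [22,31)=2 [23,32)=2 [24,33)=2 [25,34)=2 [26,35)=2 [27,36)=2 [28,37)=2 [29,38)=2 [30,39)=2 [31,40)=1

i=0 t=0 v=7: → [0,9); WM=0
i=1 t=1 v=1: → [1,10),[0,9); WM=1
i=2 t=2 v=2: → [2,11),[1,10),[0,9); WM=2
i=3 t=6 v=8: → [6,15),[5,14),[4,13),[3,12),[2,11),[1,10),[0,9); WM=6
i=4 t=1 v=6: DROP (t<6-1); WM=6
i=5 t=9 v=6: → [9,18),[8,17),[7,16),[6,15),[5,14),[4,13),[3,12),[2,11),[1,10); WM=9; [0,9) fires=4
i=6 t=11 v=5: → [11,20),[10,19),[9,18),[8,17),[7,16),[6,15),[5,14),[4,13),[3,12); WM=11; [1,10) fires=4 [2,11) fires=3
i=7 t=12 v=1: → [12,21),[11,20),[10,19),[9,18),[8,17),[7,16),[6,15),[5,14),[4,13); WM=12; [3,12) fires=3
i=8 t=12 v=2: → [12,21),[11,20),[10,19),[9,18),[8,17),[7,16),[6,15),[5,14),[4,13); WM=12
i=9 t=13 v=2: → [13,22),[12,21),[11,20),[10,19),[9,18),[8,17),[7,16),[6,15),[5,14); WM=13; [4,13) fires=5
i=10 t=29 v=8: → [29,38),[28,37),[27,36),[26,35),[25,34),[24,33),[23,32),[22,31),[21,30); WM=29; [5,14) fires=5 [6,15) fires=5 [7,16) fires=4 [8,17) fires=4 [9,18) fires=4 [10,19) fires=3 [11,20) fires=3 [12,21) fires=2 [13,22) fires=1
i=11 t=30 v=2: → [30,39),[29,38),[28,37),[27,36),[26,35),[25,34),[24,33),[23,32),[22,31); WM=30; [21,30) fires=1
i=12 t=31 v=8: → [31,40),[30,39),[29,38),[28,37),[27,36),[26,35),[25,34),[24,33),[23,32); WM=31; [22,31) fires=2
i=13 t=24 v=7: DROP (t<31-1); WM=31
i=14 t=27 v=2: DROP (t<31-1); WM=31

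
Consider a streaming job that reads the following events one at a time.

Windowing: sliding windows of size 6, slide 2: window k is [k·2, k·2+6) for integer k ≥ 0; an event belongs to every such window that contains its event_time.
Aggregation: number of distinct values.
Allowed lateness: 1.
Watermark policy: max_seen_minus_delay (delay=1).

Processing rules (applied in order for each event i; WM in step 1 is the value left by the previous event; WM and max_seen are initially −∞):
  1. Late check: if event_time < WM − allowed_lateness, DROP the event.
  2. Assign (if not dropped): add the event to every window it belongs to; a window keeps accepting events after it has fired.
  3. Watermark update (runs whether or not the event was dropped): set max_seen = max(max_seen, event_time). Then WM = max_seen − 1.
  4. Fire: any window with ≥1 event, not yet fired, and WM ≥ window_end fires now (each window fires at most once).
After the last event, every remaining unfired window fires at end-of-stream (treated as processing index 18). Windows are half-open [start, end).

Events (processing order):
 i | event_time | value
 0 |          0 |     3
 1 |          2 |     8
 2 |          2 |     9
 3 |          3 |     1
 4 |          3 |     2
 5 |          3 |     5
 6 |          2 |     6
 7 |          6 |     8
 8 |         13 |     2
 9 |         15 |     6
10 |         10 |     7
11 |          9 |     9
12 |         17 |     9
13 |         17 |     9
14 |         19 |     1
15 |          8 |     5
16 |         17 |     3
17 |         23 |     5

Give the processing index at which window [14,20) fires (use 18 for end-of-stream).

17

i=0 t=0 v=3: → [0,6); WM=-1
i=1 t=2 v=8: → [2,8),[0,6); WM=1
i=2 t=2 v=9: → [2,8),[0,6); WM=1
i=3 t=3 v=1: → [2,8),[0,6); WM=2
i=4 t=3 v=2: → [2,8),[0,6); WM=2
i=5 t=3 v=5: → [2,8),[0,6); WM=2
i=6 t=2 v=6: → [2,8),[0,6); WM=2
i=7 t=6 v=8: → [6,12),[4,10),[2,8); WM=5
i=8 t=13 v=2: → [12,18),[10,16),[8,14); WM=12; [0,6) fires=7 [2,8) fires=6 [4,10) fires=1 [6,12) fires=1
i=9 t=15 v=6: → [14,20),[12,18),[10,16); WM=14; [8,14) fires=1
i=10 t=10 v=7: DROP (t<14-1); WM=14
i=11 t=9 v=9: DROP (t<14-1); WM=14
i=12 t=17 v=9: → [16,22),[14,20),[12,18); WM=16; [10,16) fires=2
i=13 t=17 v=9: → [16,22),[14,20),[12,18); WM=16
i=14 t=19 v=1: → [18,24),[16,22),[14,20); WM=18; [12,18) fires=3
i=15 t=8 v=5: DROP (t<18-1); WM=18
i=16 t=17 v=3: → [16,22),[14,20),[12,18); WM=18
i=17 t=23 v=5: → [22,28),[20,26),[18,24); WM=22; [14,20) fires=4 [16,22) fires=3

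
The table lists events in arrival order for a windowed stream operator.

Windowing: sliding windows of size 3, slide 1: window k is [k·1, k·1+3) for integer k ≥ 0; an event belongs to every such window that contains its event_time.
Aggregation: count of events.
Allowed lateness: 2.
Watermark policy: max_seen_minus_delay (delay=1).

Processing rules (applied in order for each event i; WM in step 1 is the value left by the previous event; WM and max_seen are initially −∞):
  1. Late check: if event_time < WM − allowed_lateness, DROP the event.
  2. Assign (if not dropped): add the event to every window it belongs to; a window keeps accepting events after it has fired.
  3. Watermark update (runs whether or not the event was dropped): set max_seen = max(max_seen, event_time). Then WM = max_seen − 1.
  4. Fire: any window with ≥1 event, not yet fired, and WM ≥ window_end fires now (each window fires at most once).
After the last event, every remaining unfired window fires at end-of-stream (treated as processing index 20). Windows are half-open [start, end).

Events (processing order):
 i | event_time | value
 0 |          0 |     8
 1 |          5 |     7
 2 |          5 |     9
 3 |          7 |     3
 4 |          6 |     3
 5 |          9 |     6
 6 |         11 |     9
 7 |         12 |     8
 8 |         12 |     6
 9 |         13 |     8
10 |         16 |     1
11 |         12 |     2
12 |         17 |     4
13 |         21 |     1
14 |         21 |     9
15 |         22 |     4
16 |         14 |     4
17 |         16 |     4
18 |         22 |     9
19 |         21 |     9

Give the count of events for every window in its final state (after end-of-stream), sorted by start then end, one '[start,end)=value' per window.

[0,3)=1 [3,6)=2 [4,7)=3 [5,8)=4 [6,9)=2 [7,10)=2 [8,11)=1 [9,12)=2 [10,13)=3 [11,14)=4 [12,15)=3 [13,16)=1 [14,17)=1 [15,18)=2 [16,19)=2 [17,20)=1 [19,22)=3 [20,23)=5 [21,24)=5 [22,25)=2

i=0 t=0 v=8: → [0,3); WM=-1
i=1 t=5 v=7: → [5,8),[4,7),[3,6); WM=4; [0,3) fires=1
i=2 t=5 v=9: → [5,8),[4,7),[3,6); WM=4
i=3 t=7 v=3: → [7,10),[6,9),[5,8); WM=6; [3,6) fires=2
i=4 t=6 v=3: → [6,9),[5,8),[4,7); WM=6
i=5 t=9 v=6: → [9,12),[8,11),[7,10); WM=8; [4,7) fires=3 [5,8) fires=4
i=6 t=11 v=9: → [11,14),[10,13),[9,12); WM=10; [6,9) fires=2 [7,10) fires=2
i=7 t=12 v=8: → [12,15),[11,14),[10,13); WM=11; [8,11) fires=1
i=8 t=12 v=6: → [12,15),[11,14),[10,13); WM=11
i=9 t=13 v=8: → [13,16),[12,15),[11,14); WM=12; [9,12) fires=2
i=10 t=16 v=1: → [16,19),[15,18),[14,17); WM=15; [10,13) fires=3 [11,14) fires=4 [12,15) fires=3
i=11 t=12 v=2: DROP (t<15-2); WM=15
i=12 t=17 v=4: → [17,20),[16,19),[15,18); WM=16; [13,16) fires=1
i=13 t=21 v=1: → [21,24),[20,23),[19,22); WM=20; [14,17) fires=1 [15,18) fires=2 [16,19) fires=2 [17,20) fires=1
i=14 t=21 v=9: → [21,24),[20,23),[19,22); WM=20
i=15 t=22 v=4: → [22,25),[21,24),[20,23); WM=21
i=16 t=14 v=4: DROP (t<21-2); WM=21
i=17 t=16 v=4: DROP (t<21-2); WM=21
i=18 t=22 v=9: → [22,25),[21,24),[20,23); WM=21
i=19 t=21 v=9: → [21,24),[20,23),[19,22); WM=21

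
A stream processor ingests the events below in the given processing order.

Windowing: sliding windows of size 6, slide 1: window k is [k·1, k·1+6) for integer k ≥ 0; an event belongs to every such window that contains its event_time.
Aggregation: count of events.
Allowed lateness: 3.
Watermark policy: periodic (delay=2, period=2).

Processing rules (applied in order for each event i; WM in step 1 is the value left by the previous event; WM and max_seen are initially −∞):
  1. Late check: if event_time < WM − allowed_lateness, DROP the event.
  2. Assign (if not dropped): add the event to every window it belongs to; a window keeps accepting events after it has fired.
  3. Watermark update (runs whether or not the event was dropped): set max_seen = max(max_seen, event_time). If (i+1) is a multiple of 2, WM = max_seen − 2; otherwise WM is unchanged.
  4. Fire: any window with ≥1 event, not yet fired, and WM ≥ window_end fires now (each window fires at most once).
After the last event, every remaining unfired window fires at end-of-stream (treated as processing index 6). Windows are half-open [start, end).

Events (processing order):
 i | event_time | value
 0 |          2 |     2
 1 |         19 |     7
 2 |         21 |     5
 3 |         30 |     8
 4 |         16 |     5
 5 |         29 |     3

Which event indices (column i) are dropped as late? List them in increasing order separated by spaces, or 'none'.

i=0 t=2 v=2: → [2,8),[1,7),[0,6); WM=−∞
i=1 t=19 v=7: → [19,25),[18,24),[17,23),[16,22),[15,21),[14,20); WM=17; [0,6) fires=1 [1,7) fires=1 [2,8) fires=1
i=2 t=21 v=5: → [21,27),[20,26),[19,25),[18,24),[17,23),[16,22); WM=17
i=3 t=30 v=8: → [30,36),[29,35),[28,34),[27,33),[26,32),[25,31); WM=28; [14,20) fires=1 [15,21) fires=1 [16,22) fires=2 [17,23) fires=2 [18,24) fires=2 [19,25) fires=2 [20,26) fires=1 [21,27) fires=1
i=4 t=16 v=5: DROP (t<28-3); WM=28
i=5 t=29 v=3: → [29,35),[28,34),[27,33),[26,32),[25,31),[24,30); WM=28

4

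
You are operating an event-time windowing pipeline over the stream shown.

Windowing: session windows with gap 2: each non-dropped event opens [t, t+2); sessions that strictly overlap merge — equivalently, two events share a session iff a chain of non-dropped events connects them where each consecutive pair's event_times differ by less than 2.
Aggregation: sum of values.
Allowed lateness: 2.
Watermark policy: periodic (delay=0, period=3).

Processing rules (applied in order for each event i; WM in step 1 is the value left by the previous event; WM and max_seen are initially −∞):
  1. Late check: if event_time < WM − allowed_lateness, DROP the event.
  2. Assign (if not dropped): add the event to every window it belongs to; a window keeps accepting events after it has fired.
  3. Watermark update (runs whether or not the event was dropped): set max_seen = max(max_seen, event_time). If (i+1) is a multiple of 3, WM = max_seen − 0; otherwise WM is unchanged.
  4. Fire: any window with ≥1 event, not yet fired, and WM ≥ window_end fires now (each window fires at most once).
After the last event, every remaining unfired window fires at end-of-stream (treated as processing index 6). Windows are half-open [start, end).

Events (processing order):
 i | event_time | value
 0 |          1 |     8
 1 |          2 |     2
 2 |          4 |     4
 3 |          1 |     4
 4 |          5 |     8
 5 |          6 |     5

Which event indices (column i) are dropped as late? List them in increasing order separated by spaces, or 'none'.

i=0 t=1 v=8: → [1,3); WM=−∞
i=1 t=2 v=2: → [1,4); WM=−∞
i=2 t=4 v=4: → [4,6); WM=4
i=3 t=1 v=4: DROP (t<4-2); WM=4
i=4 t=5 v=8: → [4,7); WM=4
i=5 t=6 v=5: → [4,8); WM=6

3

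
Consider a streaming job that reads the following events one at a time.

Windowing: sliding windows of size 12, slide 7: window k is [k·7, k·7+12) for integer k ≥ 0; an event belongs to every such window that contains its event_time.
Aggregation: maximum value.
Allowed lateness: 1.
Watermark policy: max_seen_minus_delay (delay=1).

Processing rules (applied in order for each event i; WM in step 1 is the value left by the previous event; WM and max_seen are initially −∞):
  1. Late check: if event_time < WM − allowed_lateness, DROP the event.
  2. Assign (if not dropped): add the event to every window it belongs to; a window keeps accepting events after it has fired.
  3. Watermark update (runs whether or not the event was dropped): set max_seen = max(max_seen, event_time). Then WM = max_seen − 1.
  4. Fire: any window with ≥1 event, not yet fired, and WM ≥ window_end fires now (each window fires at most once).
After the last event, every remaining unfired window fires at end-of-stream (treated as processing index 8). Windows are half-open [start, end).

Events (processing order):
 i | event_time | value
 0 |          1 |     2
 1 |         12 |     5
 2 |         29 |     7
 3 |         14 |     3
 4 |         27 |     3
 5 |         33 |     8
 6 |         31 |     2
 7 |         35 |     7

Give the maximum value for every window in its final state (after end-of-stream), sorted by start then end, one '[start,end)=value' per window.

[0,12)=2 [7,19)=5 [21,33)=7 [28,40)=8 [35,47)=7

i=0 t=1 v=2: → [0,12); WM=0
i=1 t=12 v=5: → [7,19); WM=11
i=2 t=29 v=7: → [28,40),[21,33); WM=28; [0,12) fires=2 [7,19) fires=5
i=3 t=14 v=3: DROP (t<28-1); WM=28
i=4 t=27 v=3: → [21,33); WM=28
i=5 t=33 v=8: → [28,40); WM=32
i=6 t=31 v=2: → [28,40),[21,33); WM=32
i=7 t=35 v=7: → [35,47),[28,40); WM=34; [21,33) fires=7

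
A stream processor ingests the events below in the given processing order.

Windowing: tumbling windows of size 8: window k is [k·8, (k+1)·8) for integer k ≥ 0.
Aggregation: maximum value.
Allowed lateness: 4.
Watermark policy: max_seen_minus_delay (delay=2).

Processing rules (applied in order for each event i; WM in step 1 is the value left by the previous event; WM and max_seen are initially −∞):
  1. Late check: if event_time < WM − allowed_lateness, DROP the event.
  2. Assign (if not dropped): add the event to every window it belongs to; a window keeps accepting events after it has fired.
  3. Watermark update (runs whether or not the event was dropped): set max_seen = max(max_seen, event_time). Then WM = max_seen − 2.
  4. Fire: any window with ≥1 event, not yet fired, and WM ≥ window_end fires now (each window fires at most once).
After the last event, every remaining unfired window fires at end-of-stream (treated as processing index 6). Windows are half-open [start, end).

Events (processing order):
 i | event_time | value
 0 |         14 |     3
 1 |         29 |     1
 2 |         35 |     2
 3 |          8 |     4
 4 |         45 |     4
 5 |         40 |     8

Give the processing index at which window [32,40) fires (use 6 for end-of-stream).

i=0 t=14 v=3: → [8,16); WM=12
i=1 t=29 v=1: → [24,32); WM=27; [8,16) fires=3
i=2 t=35 v=2: → [32,40); WM=33; [24,32) fires=1
i=3 t=8 v=4: DROP (t<33-4); WM=33
i=4 t=45 v=4: → [40,48); WM=43; [32,40) fires=2
i=5 t=40 v=8: → [40,48); WM=43

4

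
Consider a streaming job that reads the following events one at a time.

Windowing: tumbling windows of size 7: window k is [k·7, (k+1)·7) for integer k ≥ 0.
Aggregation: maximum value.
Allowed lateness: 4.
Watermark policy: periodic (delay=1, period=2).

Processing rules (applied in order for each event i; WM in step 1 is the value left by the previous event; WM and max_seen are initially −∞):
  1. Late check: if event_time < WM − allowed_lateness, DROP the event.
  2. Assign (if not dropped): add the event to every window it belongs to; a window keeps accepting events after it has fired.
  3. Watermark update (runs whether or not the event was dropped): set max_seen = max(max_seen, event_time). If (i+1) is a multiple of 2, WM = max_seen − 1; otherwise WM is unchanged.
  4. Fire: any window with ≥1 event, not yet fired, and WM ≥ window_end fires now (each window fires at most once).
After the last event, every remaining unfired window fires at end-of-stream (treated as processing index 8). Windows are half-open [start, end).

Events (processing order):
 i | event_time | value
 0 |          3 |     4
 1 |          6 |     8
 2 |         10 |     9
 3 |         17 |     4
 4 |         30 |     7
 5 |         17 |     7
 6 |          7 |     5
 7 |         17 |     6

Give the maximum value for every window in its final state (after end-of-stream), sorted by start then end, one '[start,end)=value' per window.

[0,7)=8 [7,14)=9 [14,21)=7 [28,35)=7

i=0 t=3 v=4: → [0,7); WM=−∞
i=1 t=6 v=8: → [0,7); WM=5
i=2 t=10 v=9: → [7,14); WM=5
i=3 t=17 v=4: → [14,21); WM=16; [0,7) fires=8 [7,14) fires=9
i=4 t=30 v=7: → [28,35); WM=16
i=5 t=17 v=7: → [14,21); WM=29; [14,21) fires=7
i=6 t=7 v=5: DROP (t<29-4); WM=29
i=7 t=17 v=6: DROP (t<29-4); WM=29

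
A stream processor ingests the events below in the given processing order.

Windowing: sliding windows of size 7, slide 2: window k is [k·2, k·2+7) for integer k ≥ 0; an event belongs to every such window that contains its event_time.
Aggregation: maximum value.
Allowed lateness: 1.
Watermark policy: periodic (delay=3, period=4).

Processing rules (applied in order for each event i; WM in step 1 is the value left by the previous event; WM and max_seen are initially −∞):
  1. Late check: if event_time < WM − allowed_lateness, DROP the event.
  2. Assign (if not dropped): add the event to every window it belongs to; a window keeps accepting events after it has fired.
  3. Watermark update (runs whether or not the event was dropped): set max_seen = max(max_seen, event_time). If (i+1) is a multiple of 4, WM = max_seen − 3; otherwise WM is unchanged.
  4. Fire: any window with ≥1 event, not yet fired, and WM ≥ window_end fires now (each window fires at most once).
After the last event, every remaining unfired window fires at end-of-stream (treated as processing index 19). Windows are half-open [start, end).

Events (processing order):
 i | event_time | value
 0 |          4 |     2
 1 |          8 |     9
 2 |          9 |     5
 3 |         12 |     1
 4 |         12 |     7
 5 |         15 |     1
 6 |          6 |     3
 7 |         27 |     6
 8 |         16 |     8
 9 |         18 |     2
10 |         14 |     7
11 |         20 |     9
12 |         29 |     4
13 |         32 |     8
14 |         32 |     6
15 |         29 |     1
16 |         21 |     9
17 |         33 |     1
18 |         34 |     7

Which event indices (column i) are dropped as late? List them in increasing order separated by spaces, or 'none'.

6 8 9 10 11 16

i=0 t=4 v=2: → [4,11),[2,9),[0,7); WM=−∞
i=1 t=8 v=9: → [8,15),[6,13),[4,11),[2,9); WM=−∞
i=2 t=9 v=5: → [8,15),[6,13),[4,11); WM=−∞
i=3 t=12 v=1: → [12,19),[10,17),[8,15),[6,13); WM=9; [0,7) fires=2 [2,9) fires=9
i=4 t=12 v=7: → [12,19),[10,17),[8,15),[6,13); WM=9
i=5 t=15 v=1: → [14,21),[12,19),[10,17); WM=9
i=6 t=6 v=3: DROP (t<9-1); WM=9
i=7 t=27 v=6: → [26,33),[24,31),[22,29); WM=24; [4,11) fires=9 [6,13) fires=9 [8,15) fires=9 [10,17) fires=7 [12,19) fires=7 [14,21) fires=1
i=8 t=16 v=8: DROP (t<24-1); WM=24
i=9 t=18 v=2: DROP (t<24-1); WM=24
i=10 t=14 v=7: DROP (t<24-1); WM=24
i=11 t=20 v=9: DROP (t<24-1); WM=24
i=12 t=29 v=4: → [28,35),[26,33),[24,31); WM=24
i=13 t=32 v=8: → [32,39),[30,37),[28,35),[26,33); WM=24
i=14 t=32 v=6: → [32,39),[30,37),[28,35),[26,33); WM=24
i=15 t=29 v=1: → [28,35),[26,33),[24,31); WM=29; [22,29) fires=6
i=16 t=21 v=9: DROP (t<29-1); WM=29
i=17 t=33 v=1: → [32,39),[30,37),[28,35); WM=29
i=18 t=34 v=7: → [34,41),[32,39),[30,37),[28,35); WM=29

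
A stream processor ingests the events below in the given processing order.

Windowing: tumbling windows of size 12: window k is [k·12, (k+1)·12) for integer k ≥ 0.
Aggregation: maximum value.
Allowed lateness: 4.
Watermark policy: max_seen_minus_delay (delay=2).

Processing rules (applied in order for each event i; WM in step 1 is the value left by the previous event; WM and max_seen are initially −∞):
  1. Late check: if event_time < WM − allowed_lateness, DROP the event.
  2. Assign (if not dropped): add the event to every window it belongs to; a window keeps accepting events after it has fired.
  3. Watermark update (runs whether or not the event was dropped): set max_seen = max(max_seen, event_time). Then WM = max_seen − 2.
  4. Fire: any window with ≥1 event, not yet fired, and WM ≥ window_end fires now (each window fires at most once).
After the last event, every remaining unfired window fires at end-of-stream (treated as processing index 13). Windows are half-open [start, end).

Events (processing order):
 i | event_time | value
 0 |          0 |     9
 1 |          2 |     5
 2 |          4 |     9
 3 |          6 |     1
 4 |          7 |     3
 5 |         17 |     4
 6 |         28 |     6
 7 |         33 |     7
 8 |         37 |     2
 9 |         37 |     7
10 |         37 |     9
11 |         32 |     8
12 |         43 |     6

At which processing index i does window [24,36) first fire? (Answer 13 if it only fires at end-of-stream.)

i=0 t=0 v=9: → [0,12); WM=-2
i=1 t=2 v=5: → [0,12); WM=0
i=2 t=4 v=9: → [0,12); WM=2
i=3 t=6 v=1: → [0,12); WM=4
i=4 t=7 v=3: → [0,12); WM=5
i=5 t=17 v=4: → [12,24); WM=15; [0,12) fires=9
i=6 t=28 v=6: → [24,36); WM=26; [12,24) fires=4
i=7 t=33 v=7: → [24,36); WM=31
i=8 t=37 v=2: → [36,48); WM=35
i=9 t=37 v=7: → [36,48); WM=35
i=10 t=37 v=9: → [36,48); WM=35
i=11 t=32 v=8: → [24,36); WM=35
i=12 t=43 v=6: → [36,48); WM=41; [24,36) fires=8

12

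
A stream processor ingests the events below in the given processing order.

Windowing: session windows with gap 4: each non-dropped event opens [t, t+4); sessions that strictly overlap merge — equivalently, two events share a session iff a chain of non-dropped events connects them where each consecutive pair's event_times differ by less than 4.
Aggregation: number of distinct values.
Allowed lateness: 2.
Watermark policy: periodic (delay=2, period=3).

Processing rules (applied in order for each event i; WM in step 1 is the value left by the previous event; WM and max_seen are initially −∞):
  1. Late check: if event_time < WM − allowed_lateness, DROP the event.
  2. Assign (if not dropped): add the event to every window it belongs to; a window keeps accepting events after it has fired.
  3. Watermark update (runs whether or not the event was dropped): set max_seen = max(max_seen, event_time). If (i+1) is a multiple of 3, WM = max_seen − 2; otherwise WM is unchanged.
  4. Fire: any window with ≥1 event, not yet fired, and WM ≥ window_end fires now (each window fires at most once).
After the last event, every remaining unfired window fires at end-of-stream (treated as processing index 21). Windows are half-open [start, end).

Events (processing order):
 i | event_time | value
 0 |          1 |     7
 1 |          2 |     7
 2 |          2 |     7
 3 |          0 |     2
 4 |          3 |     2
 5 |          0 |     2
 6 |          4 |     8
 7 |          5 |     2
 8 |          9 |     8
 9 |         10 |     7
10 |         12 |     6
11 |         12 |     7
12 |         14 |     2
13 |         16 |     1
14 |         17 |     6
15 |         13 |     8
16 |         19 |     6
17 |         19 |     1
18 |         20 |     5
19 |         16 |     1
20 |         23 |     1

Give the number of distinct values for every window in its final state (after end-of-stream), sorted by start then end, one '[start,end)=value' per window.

i=0 t=1 v=7: → [1,5); WM=−∞
i=1 t=2 v=7: → [1,6); WM=−∞
i=2 t=2 v=7: → [1,6); WM=0
i=3 t=0 v=2: → [0,6); WM=0
i=4 t=3 v=2: → [0,7); WM=0
i=5 t=0 v=2: → [0,7); WM=1
i=6 t=4 v=8: → [0,8); WM=1
i=7 t=5 v=2: → [0,9); WM=1
i=8 t=9 v=8: → [9,13); WM=7
i=9 t=10 v=7: → [9,14); WM=7
i=10 t=12 v=6: → [9,16); WM=7
i=11 t=12 v=7: → [9,16); WM=10
i=12 t=14 v=2: → [9,18); WM=10
i=13 t=16 v=1: → [9,20); WM=10
i=14 t=17 v=6: → [9,21); WM=15
i=15 t=13 v=8: → [9,21); WM=15
i=16 t=19 v=6: → [9,23); WM=15
i=17 t=19 v=1: → [9,23); WM=17
i=18 t=20 v=5: → [9,24); WM=17
i=19 t=16 v=1: → [9,24); WM=17
i=20 t=23 v=1: → [9,27); WM=21

[0,9)=3 [9,27)=6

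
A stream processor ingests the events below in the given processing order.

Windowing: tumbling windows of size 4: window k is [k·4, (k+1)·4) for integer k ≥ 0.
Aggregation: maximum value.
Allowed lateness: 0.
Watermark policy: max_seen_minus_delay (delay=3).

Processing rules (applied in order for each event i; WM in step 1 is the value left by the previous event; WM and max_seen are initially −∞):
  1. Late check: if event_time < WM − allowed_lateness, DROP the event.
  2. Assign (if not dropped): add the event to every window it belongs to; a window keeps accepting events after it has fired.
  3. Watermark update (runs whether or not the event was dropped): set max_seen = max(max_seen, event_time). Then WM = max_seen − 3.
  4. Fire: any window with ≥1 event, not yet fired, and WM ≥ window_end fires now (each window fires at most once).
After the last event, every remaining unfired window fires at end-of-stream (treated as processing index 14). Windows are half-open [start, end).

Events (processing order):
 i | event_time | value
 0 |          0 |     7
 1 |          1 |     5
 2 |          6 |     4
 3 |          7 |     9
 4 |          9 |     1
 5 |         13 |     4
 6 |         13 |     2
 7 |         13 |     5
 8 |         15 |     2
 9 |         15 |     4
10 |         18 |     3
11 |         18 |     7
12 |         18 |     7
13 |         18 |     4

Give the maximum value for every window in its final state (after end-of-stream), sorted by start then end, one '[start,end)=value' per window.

[0,4)=7 [4,8)=9 [8,12)=1 [12,16)=5 [16,20)=7

i=0 t=0 v=7: → [0,4); WM=-3
i=1 t=1 v=5: → [0,4); WM=-2
i=2 t=6 v=4: → [4,8); WM=3
i=3 t=7 v=9: → [4,8); WM=4; [0,4) fires=7
i=4 t=9 v=1: → [8,12); WM=6
i=5 t=13 v=4: → [12,16); WM=10; [4,8) fires=9
i=6 t=13 v=2: → [12,16); WM=10
i=7 t=13 v=5: → [12,16); WM=10
i=8 t=15 v=2: → [12,16); WM=12; [8,12) fires=1
i=9 t=15 v=4: → [12,16); WM=12
i=10 t=18 v=3: → [16,20); WM=15
i=11 t=18 v=7: → [16,20); WM=15
i=12 t=18 v=7: → [16,20); WM=15
i=13 t=18 v=4: → [16,20); WM=15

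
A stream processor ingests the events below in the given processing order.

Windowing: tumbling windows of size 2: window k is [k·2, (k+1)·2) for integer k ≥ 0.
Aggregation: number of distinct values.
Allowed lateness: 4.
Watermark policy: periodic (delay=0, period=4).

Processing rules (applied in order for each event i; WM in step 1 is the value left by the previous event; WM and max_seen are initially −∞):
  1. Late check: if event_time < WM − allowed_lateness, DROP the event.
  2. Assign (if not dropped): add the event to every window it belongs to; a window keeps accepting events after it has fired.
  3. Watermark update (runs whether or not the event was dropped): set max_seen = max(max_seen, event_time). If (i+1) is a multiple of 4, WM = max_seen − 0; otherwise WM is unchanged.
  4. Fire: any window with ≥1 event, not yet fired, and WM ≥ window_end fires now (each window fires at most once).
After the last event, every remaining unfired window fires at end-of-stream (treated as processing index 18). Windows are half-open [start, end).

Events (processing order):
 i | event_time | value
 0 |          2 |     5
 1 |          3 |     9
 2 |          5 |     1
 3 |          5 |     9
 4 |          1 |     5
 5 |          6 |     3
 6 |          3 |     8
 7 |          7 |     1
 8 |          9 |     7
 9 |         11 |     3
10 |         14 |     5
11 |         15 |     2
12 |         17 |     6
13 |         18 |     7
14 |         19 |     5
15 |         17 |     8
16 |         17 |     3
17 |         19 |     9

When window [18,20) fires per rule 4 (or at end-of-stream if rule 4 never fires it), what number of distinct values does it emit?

3

i=0 t=2 v=5: → [2,4); WM=−∞
i=1 t=3 v=9: → [2,4); WM=−∞
i=2 t=5 v=1: → [4,6); WM=−∞
i=3 t=5 v=9: → [4,6); WM=5; [2,4) fires=2
i=4 t=1 v=5: → [0,2); WM=5; [0,2) fires=1
i=5 t=6 v=3: → [6,8); WM=5
i=6 t=3 v=8: → [2,4); WM=5
i=7 t=7 v=1: → [6,8); WM=7; [4,6) fires=2
i=8 t=9 v=7: → [8,10); WM=7
i=9 t=11 v=3: → [10,12); WM=7
i=10 t=14 v=5: → [14,16); WM=7
i=11 t=15 v=2: → [14,16); WM=15; [6,8) fires=2 [8,10) fires=1 [10,12) fires=1
i=12 t=17 v=6: → [16,18); WM=15
i=13 t=18 v=7: → [18,20); WM=15
i=14 t=19 v=5: → [18,20); WM=15
i=15 t=17 v=8: → [16,18); WM=19; [14,16) fires=2 [16,18) fires=2
i=16 t=17 v=3: → [16,18); WM=19
i=17 t=19 v=9: → [18,20); WM=19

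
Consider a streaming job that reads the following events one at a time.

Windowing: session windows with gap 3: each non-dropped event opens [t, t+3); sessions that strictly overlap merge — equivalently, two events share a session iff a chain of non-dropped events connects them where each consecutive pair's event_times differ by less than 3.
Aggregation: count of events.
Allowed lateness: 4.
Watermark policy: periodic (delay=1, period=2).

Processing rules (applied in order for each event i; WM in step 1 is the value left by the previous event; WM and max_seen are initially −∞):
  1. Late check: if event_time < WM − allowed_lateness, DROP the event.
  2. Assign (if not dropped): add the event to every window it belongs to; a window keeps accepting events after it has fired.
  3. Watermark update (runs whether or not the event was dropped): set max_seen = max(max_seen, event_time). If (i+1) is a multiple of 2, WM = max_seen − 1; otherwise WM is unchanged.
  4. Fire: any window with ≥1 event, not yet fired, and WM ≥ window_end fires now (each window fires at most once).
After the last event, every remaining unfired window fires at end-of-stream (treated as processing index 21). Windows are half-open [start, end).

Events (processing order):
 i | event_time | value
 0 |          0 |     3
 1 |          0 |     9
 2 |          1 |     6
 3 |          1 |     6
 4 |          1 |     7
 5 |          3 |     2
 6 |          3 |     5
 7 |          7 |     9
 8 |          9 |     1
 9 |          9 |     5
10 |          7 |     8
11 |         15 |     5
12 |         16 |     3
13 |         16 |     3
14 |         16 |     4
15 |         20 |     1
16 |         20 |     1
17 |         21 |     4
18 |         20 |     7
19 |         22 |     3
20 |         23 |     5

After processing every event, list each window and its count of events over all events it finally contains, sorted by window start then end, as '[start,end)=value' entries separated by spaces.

i=0 t=0 v=3: → [0,3); WM=−∞
i=1 t=0 v=9: → [0,3); WM=-1
i=2 t=1 v=6: → [0,4); WM=-1
i=3 t=1 v=6: → [0,4); WM=0
i=4 t=1 v=7: → [0,4); WM=0
i=5 t=3 v=2: → [0,6); WM=2
i=6 t=3 v=5: → [0,6); WM=2
i=7 t=7 v=9: → [7,10); WM=6
i=8 t=9 v=1: → [7,12); WM=6
i=9 t=9 v=5: → [7,12); WM=8
i=10 t=7 v=8: → [7,12); WM=8
i=11 t=15 v=5: → [15,18); WM=14
i=12 t=16 v=3: → [15,19); WM=14
i=13 t=16 v=3: → [15,19); WM=15
i=14 t=16 v=4: → [15,19); WM=15
i=15 t=20 v=1: → [20,23); WM=19
i=16 t=20 v=1: → [20,23); WM=19
i=17 t=21 v=4: → [20,24); WM=20
i=18 t=20 v=7: → [20,24); WM=20
i=19 t=22 v=3: → [20,25); WM=21
i=20 t=23 v=5: → [20,26); WM=21

[0,6)=7 [7,12)=4 [15,19)=4 [20,26)=6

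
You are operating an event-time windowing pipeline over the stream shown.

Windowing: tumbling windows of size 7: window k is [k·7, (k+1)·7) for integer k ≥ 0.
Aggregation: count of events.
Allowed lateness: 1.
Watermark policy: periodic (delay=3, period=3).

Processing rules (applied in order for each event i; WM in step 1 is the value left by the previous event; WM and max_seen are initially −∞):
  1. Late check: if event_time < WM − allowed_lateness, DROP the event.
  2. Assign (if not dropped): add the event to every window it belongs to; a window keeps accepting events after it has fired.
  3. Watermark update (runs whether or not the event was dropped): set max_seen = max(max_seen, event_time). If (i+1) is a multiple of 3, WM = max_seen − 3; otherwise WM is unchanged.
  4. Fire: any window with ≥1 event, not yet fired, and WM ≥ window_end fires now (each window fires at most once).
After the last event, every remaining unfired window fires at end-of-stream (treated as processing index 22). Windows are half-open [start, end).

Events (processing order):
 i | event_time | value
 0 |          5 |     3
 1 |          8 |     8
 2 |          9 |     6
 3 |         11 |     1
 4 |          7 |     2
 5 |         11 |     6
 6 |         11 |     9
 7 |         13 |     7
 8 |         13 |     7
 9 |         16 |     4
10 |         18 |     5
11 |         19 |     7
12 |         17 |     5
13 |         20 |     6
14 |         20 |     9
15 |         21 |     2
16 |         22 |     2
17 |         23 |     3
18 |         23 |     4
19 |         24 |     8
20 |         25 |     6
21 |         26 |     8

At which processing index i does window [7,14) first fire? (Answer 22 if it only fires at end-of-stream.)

i=0 t=5 v=3: → [0,7); WM=−∞
i=1 t=8 v=8: → [7,14); WM=−∞
i=2 t=9 v=6: → [7,14); WM=6
i=3 t=11 v=1: → [7,14); WM=6
i=4 t=7 v=2: → [7,14); WM=6
i=5 t=11 v=6: → [7,14); WM=8; [0,7) fires=1
i=6 t=11 v=9: → [7,14); WM=8
i=7 t=13 v=7: → [7,14); WM=8
i=8 t=13 v=7: → [7,14); WM=10
i=9 t=16 v=4: → [14,21); WM=10
i=10 t=18 v=5: → [14,21); WM=10
i=11 t=19 v=7: → [14,21); WM=16; [7,14) fires=8
i=12 t=17 v=5: → [14,21); WM=16
i=13 t=20 v=6: → [14,21); WM=16
i=14 t=20 v=9: → [14,21); WM=17
i=15 t=21 v=2: → [21,28); WM=17
i=16 t=22 v=2: → [21,28); WM=17
i=17 t=23 v=3: → [21,28); WM=20
i=18 t=23 v=4: → [21,28); WM=20
i=19 t=24 v=8: → [21,28); WM=20
i=20 t=25 v=6: → [21,28); WM=22; [14,21) fires=6
i=21 t=26 v=8: → [21,28); WM=22

11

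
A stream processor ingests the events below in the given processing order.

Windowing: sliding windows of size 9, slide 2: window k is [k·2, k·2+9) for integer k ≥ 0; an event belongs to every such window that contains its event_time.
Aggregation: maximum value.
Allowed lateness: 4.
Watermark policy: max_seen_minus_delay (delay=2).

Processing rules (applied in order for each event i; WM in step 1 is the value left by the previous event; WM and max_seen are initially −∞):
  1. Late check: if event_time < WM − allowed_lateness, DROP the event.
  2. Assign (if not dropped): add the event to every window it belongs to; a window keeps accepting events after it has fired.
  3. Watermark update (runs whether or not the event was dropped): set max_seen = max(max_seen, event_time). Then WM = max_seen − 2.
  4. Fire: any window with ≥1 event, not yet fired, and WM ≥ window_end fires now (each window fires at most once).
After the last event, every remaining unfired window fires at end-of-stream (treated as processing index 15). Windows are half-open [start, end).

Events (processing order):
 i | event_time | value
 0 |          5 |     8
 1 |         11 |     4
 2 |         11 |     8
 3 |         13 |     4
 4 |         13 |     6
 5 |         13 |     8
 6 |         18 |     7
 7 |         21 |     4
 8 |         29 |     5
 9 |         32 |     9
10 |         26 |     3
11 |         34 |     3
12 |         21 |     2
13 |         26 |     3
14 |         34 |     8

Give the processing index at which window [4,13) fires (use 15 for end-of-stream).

6

i=0 t=5 v=8: → [4,13),[2,11),[0,9); WM=3
i=1 t=11 v=4: → [10,19),[8,17),[6,15),[4,13); WM=9; [0,9) fires=8
i=2 t=11 v=8: → [10,19),[8,17),[6,15),[4,13); WM=9
i=3 t=13 v=4: → [12,21),[10,19),[8,17),[6,15); WM=11; [2,11) fires=8
i=4 t=13 v=6: → [12,21),[10,19),[8,17),[6,15); WM=11
i=5 t=13 v=8: → [12,21),[10,19),[8,17),[6,15); WM=11
i=6 t=18 v=7: → [18,27),[16,25),[14,23),[12,21),[10,19); WM=16; [4,13) fires=8 [6,15) fires=8
i=7 t=21 v=4: → [20,29),[18,27),[16,25),[14,23); WM=19; [8,17) fires=8 [10,19) fires=8
i=8 t=29 v=5: → [28,37),[26,35),[24,33),[22,31); WM=27; [12,21) fires=8 [14,23) fires=7 [16,25) fires=7 [18,27) fires=7
i=9 t=32 v=9: → [32,41),[30,39),[28,37),[26,35),[24,33); WM=30; [20,29) fires=4
i=10 t=26 v=3: → [26,35),[24,33),[22,31),[20,29),[18,27); WM=30
i=11 t=34 v=3: → [34,43),[32,41),[30,39),[28,37),[26,35); WM=32; [22,31) fires=5
i=12 t=21 v=2: DROP (t<32-4); WM=32
i=13 t=26 v=3: DROP (t<32-4); WM=32
i=14 t=34 v=8: → [34,43),[32,41),[30,39),[28,37),[26,35); WM=32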